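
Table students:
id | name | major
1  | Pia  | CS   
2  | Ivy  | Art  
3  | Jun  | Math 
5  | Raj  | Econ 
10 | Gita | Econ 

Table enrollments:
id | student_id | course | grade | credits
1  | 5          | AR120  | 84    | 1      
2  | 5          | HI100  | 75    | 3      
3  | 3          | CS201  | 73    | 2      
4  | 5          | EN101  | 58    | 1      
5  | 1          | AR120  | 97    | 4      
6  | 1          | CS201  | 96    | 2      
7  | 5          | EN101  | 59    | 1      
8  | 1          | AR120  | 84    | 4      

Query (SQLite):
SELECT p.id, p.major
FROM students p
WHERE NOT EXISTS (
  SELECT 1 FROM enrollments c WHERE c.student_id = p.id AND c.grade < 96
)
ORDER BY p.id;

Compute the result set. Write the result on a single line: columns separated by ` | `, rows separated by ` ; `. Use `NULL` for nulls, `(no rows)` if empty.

For each students row, check whether any enrollments with matching student_id has grade < 96.
Keep rows where that is false.

2 | Art ; 10 | Econ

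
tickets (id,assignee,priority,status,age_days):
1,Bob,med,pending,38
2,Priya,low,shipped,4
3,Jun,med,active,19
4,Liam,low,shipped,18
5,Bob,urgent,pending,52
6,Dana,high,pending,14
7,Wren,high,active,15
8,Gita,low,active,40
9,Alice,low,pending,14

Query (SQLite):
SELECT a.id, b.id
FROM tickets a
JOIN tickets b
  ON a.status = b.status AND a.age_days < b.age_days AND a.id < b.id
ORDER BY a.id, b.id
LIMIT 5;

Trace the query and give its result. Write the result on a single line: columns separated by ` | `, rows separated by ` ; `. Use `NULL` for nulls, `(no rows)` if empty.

Pairs (a,b) with same status, a.age_days < b.age_days, a.id < b.id.
status groups: active:{3,7,8} pending:{1,5,6,9} shipped:{2,4}
Ordered by (a.id, b.id); first 5.

1 | 5 ; 2 | 4 ; 3 | 8 ; 7 | 8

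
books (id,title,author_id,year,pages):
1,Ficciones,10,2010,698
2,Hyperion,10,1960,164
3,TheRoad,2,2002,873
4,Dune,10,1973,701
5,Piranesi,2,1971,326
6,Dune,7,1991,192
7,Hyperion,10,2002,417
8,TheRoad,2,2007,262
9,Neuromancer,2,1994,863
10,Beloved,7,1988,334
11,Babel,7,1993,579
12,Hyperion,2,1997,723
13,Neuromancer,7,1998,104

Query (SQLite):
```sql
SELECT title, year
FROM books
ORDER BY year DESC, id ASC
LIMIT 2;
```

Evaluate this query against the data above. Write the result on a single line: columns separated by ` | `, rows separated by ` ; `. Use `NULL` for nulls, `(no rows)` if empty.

Sort by year desc, tiebreak id asc: (2010, id=1), (2007, id=8), (2002, id=3), (2002, id=7), (1998, id=13) …. Take first 2.

Ficciones | 2010 ; TheRoad | 2007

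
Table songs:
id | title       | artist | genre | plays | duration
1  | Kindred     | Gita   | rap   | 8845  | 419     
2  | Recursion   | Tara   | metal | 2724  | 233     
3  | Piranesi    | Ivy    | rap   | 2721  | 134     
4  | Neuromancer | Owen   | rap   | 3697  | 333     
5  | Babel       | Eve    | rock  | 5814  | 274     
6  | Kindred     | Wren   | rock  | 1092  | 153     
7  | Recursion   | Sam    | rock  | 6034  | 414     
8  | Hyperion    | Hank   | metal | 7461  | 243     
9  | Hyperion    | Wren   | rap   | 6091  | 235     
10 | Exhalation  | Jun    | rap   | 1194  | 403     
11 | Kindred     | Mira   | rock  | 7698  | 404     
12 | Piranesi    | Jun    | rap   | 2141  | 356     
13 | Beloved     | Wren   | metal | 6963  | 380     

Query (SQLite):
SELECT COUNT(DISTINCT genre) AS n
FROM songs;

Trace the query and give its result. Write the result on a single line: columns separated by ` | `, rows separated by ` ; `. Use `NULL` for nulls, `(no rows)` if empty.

Count distinct non-NULL genre values.

3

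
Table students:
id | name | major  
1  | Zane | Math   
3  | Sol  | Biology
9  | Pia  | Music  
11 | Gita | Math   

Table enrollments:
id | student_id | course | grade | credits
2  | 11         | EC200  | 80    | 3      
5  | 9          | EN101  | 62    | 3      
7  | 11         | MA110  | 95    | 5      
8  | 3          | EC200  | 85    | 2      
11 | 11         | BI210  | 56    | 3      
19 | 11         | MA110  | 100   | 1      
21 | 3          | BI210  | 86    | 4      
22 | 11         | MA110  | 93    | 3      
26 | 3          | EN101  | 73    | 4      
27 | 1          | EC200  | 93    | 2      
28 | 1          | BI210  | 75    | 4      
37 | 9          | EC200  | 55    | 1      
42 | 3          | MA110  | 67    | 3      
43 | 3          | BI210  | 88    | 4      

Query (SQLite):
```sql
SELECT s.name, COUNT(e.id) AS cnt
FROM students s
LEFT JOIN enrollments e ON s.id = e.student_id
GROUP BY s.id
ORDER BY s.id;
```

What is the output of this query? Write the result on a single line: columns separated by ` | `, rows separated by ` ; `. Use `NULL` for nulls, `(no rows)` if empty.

LEFT JOIN keeps every students row; unmatched ones get NULL for enrollments columns.
Group by students.id and compute COUNT(e.id). COUNT(col) of an all-NULL group is 0.
  1: ids {27, 28} → COUNT(e.id)=2
  3: ids {8, 21, 26, 42, 43} → COUNT(e.id)=5
  9: ids {5, 37} → COUNT(e.id)=2
  11: ids {2, 7, 11, 19, 22} → COUNT(e.id)=5

Zane | 2 ; Sol | 5 ; Pia | 2 ; Gita | 5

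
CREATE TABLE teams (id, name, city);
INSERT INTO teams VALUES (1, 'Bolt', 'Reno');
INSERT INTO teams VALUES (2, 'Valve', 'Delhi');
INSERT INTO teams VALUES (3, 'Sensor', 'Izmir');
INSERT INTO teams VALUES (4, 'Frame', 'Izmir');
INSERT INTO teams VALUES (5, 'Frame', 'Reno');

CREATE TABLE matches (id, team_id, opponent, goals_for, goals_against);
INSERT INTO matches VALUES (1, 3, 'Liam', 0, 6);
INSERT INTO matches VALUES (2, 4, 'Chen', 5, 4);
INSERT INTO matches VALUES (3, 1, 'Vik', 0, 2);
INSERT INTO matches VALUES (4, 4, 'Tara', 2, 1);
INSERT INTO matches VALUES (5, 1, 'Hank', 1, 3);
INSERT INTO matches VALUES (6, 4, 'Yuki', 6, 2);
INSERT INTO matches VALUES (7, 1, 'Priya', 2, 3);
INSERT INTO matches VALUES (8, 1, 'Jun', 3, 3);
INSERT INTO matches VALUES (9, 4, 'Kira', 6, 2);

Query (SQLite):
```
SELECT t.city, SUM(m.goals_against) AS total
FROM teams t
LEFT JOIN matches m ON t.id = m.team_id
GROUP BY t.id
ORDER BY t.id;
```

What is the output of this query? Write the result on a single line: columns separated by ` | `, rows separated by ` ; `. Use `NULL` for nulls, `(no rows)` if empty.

Reno | 11 ; Delhi | NULL ; Izmir | 6 ; Izmir | 9 ; Reno | NULL

LEFT JOIN keeps every teams row; unmatched ones get NULL for matches columns.
Group by teams.id and compute SUM(m.goals_against). SUM over an all-NULL group is NULL.
  1: ids {3, 5, 7, 8} → SUM(m.goals_against)=11
  2: ids {—} → SUM(m.goals_against)=NULL
  3: ids {1} → SUM(m.goals_against)=6
  4: ids {2, 4, 6, 9} → SUM(m.goals_against)=9
  5: ids {—} → SUM(m.goals_against)=NULL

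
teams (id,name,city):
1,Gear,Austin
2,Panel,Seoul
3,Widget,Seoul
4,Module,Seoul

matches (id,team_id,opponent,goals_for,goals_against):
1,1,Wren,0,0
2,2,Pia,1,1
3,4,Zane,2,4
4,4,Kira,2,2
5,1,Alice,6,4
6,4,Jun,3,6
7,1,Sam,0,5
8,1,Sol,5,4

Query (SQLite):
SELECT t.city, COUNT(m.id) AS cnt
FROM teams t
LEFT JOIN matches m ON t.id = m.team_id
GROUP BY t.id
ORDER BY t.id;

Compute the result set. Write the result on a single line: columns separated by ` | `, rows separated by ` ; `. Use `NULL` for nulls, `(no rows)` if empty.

Austin | 4 ; Seoul | 1 ; Seoul | 0 ; Seoul | 3

LEFT JOIN keeps every teams row; unmatched ones get NULL for matches columns.
Group by teams.id and compute COUNT(m.id). COUNT(col) of an all-NULL group is 0.
  1: ids {1, 5, 7, 8} → COUNT(m.id)=4
  2: ids {2} → COUNT(m.id)=1
  3: ids {—} → COUNT(m.id)=0
  4: ids {3, 4, 6} → COUNT(m.id)=3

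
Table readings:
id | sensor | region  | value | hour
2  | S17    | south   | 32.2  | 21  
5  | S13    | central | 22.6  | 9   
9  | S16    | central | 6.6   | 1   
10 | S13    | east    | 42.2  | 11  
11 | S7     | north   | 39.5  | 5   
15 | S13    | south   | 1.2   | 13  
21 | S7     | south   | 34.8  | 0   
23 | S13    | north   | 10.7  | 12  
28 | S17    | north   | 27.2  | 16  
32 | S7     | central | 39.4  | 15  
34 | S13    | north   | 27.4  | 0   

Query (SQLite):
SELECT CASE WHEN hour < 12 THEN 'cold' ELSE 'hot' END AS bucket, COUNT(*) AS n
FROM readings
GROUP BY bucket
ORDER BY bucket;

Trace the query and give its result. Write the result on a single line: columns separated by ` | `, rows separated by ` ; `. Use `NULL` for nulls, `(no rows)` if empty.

Bucket rows by hour < 12 → 'cold' else 'hot'; count each bucket.

cold | 6 ; hot | 5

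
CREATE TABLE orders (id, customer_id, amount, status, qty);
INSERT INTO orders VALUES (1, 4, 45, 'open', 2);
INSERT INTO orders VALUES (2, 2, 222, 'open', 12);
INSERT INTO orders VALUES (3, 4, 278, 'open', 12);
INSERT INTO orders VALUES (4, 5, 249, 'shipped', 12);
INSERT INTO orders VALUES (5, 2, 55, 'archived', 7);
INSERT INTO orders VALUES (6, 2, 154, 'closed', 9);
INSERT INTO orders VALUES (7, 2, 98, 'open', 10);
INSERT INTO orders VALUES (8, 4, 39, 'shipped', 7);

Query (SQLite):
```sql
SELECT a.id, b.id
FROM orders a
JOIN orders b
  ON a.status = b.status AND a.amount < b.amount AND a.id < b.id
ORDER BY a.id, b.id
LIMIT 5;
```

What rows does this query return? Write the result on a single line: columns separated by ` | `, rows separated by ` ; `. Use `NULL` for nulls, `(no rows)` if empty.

1 | 2 ; 1 | 3 ; 1 | 7 ; 2 | 3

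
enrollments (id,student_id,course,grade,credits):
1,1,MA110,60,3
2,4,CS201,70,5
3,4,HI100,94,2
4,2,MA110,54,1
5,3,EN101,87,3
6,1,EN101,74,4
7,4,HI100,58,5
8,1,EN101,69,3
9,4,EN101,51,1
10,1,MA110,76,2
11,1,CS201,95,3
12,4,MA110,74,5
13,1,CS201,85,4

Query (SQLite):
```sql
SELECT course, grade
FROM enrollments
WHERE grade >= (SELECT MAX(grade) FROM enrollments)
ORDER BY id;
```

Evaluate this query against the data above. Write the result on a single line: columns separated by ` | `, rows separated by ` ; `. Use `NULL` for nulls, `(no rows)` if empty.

Scalar subquery: MAX(grade) over all enrollments rows = 95.
Keep rows where grade >= that value.

CS201 | 95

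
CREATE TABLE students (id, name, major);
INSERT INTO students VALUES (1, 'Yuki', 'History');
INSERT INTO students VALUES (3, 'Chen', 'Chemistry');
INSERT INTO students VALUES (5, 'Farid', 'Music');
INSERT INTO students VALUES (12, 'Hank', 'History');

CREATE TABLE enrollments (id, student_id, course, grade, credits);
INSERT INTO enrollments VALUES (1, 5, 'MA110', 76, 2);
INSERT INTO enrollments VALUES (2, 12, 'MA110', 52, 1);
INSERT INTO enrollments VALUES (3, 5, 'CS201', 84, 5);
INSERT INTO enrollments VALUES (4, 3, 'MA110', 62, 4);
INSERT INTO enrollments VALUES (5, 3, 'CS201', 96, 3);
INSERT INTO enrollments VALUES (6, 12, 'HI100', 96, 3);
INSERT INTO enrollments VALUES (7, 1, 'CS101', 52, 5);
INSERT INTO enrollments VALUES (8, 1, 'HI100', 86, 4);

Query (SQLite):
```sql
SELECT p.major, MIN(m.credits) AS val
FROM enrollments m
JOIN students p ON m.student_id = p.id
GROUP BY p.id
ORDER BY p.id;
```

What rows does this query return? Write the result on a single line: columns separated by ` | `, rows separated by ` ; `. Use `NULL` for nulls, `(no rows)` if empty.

History | 4 ; Chemistry | 3 ; Music | 2 ; History | 1

Join each enrollments row to its students via student_id.
Group joined rows by students.id; compute MIN(m.credits) per group.
  1: ids {7, 8} → MIN(m.credits)=4
  3: ids {4, 5} → MIN(m.credits)=3
  5: ids {1, 3} → MIN(m.credits)=2
  12: ids {2, 6} → MIN(m.credits)=1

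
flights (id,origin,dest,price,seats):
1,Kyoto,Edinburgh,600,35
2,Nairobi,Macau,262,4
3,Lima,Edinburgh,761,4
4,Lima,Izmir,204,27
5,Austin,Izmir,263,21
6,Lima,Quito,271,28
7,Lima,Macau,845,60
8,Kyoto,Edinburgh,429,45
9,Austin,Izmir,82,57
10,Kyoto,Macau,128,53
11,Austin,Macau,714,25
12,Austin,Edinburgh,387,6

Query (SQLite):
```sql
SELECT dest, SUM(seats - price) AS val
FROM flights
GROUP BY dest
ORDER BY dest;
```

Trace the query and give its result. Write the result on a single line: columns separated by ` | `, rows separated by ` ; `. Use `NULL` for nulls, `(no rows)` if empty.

Edinburgh | -2087 ; Izmir | -444 ; Macau | -1807 ; Quito | -243

For each row compute seats - price.
Group by dest; take SUM of the expression per group.
  Edinburgh: ids {1, 3, 8, 12} → SUM(seats - price)=-2087
  Izmir: ids {4, 5, 9} → SUM(seats - price)=-444
  Macau: ids {2, 7, 10, 11} → SUM(seats - price)=-1807
  Quito: ids {6} → SUM(seats - price)=-243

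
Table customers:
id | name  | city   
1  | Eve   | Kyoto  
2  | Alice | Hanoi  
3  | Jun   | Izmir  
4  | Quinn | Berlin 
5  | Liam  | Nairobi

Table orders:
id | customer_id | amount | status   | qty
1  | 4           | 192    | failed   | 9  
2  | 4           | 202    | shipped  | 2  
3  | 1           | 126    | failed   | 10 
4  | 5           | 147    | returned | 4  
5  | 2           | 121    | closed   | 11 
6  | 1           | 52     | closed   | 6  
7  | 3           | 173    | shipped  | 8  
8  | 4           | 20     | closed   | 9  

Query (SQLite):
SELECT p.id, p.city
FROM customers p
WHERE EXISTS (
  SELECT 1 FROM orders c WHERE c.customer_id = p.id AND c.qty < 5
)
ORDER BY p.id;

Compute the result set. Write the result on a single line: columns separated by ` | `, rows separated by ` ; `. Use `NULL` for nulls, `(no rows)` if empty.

4 | Berlin ; 5 | Nairobi

For each customers row, check whether any orders with matching customer_id has qty < 5.
Keep rows where that is true.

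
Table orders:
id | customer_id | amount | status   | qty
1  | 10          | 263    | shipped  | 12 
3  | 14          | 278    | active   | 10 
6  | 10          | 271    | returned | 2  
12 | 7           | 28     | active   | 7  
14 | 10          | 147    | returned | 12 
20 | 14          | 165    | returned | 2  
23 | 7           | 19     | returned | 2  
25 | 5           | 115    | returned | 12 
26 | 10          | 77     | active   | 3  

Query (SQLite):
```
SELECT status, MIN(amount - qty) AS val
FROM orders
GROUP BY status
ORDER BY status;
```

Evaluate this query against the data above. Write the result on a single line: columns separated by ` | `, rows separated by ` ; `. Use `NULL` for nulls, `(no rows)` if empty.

active | 21 ; returned | 17 ; shipped | 251

For each row compute amount - qty.
Group by status; take MIN of the expression per group.
  active: ids {3, 12, 26} → MIN(amount - qty)=21
  returned: ids {6, 14, 20, 23, 25} → MIN(amount - qty)=17
  shipped: ids {1} → MIN(amount - qty)=251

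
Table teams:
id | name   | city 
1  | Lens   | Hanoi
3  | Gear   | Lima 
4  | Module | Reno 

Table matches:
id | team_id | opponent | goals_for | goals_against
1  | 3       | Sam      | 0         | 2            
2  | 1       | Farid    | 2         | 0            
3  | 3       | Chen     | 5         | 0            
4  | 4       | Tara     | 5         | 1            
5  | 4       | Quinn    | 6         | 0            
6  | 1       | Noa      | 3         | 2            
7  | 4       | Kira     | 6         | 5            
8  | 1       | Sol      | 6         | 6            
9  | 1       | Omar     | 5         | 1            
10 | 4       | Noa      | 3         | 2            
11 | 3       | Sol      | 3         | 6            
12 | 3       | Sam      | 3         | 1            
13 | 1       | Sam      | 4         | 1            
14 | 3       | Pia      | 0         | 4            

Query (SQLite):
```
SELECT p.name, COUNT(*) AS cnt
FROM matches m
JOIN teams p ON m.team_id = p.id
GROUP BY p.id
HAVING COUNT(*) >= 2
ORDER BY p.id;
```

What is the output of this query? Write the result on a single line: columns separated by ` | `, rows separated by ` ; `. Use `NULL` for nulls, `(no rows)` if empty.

Join each matches row to its teams via team_id.
Group joined rows by teams.id; compute COUNT(*) per group.
HAVING: keep groups with count ≥ 2.
  1: ids {2, 6, 8, 9, 13} → COUNT(*)=5
  3: ids {1, 3, 11, 12, 14} → COUNT(*)=5
  4: ids {4, 5, 7, 10} → COUNT(*)=4

Lens | 5 ; Gear | 5 ; Module | 4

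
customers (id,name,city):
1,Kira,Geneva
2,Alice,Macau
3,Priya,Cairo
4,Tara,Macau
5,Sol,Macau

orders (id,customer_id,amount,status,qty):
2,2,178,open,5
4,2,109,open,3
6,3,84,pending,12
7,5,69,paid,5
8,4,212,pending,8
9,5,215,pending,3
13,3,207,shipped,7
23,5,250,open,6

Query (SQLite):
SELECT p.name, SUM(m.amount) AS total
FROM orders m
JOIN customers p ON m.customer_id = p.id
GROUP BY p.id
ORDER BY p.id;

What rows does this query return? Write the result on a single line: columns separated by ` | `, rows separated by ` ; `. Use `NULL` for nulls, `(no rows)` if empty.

Join each orders row to its customers via customer_id.
Group joined rows by customers.id; compute SUM(m.amount) per group.
  2: ids {2, 4} → SUM(m.amount)=287
  3: ids {6, 13} → SUM(m.amount)=291
  4: ids {8} → SUM(m.amount)=212
  5: ids {7, 9, 23} → SUM(m.amount)=534

Alice | 287 ; Priya | 291 ; Tara | 212 ; Sol | 534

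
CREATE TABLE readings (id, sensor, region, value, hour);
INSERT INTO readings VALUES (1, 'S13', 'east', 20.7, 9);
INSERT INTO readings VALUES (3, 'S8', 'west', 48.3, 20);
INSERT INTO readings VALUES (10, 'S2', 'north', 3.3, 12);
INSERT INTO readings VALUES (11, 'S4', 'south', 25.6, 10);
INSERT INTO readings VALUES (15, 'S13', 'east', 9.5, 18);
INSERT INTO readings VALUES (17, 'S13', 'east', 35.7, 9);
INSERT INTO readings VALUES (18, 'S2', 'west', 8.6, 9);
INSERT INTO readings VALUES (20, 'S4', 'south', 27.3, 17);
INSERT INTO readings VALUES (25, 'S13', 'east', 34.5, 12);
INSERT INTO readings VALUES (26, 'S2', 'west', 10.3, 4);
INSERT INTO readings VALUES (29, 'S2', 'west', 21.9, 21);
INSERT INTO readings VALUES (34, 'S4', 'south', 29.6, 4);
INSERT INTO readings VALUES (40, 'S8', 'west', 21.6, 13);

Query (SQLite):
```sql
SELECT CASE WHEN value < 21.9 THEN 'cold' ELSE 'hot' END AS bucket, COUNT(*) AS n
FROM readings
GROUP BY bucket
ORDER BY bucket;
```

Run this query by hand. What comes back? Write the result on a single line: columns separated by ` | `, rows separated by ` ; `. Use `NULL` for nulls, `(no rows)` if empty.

Bucket rows by value < 21.9 → 'cold' else 'hot'; count each bucket.

cold | 6 ; hot | 7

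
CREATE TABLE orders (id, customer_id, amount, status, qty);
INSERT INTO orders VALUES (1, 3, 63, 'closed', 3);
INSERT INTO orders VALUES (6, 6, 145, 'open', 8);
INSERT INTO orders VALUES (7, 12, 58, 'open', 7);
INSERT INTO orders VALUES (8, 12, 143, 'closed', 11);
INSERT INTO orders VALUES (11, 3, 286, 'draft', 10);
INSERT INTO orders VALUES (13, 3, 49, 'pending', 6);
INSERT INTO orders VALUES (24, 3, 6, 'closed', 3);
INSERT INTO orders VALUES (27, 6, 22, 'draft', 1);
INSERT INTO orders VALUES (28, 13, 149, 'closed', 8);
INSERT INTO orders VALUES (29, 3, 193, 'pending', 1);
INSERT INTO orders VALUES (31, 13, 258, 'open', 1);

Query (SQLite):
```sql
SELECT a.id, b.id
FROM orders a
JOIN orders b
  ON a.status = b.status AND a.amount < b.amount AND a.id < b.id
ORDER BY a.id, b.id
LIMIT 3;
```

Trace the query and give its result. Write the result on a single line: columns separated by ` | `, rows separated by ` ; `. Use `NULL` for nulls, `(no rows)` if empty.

1 | 8 ; 1 | 28 ; 6 | 31

Pairs (a,b) with same status, a.amount < b.amount, a.id < b.id.
status groups: closed:{1,8,24,28} draft:{11,27} open:{6,7,31} pending:{13,29}
Ordered by (a.id, b.id); first 3.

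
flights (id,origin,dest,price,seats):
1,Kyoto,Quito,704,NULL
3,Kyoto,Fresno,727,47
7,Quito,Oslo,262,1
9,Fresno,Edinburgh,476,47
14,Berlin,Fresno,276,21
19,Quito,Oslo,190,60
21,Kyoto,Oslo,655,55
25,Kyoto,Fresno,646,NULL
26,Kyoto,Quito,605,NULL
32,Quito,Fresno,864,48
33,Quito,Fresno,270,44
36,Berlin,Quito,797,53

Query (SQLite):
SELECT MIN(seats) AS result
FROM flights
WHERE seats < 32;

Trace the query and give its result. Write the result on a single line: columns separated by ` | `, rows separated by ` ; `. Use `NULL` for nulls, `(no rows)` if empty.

1

Rows where seats < 32 → seats values: [1, 21].
MIN of non-NULL values = 1.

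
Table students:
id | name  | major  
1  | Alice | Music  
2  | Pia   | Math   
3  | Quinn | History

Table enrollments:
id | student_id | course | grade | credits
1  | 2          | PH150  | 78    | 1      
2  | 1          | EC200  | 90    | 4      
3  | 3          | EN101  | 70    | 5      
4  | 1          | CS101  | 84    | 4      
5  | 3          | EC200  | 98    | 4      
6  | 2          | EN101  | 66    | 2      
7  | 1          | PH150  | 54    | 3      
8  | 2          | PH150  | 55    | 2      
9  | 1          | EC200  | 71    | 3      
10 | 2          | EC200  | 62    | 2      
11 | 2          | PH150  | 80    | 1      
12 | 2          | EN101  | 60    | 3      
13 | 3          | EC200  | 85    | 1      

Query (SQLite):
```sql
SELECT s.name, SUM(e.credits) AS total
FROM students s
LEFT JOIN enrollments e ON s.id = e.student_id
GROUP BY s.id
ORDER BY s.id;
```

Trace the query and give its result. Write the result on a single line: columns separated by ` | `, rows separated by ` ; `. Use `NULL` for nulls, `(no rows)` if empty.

LEFT JOIN keeps every students row; unmatched ones get NULL for enrollments columns.
Group by students.id and compute SUM(e.credits). SUM over an all-NULL group is NULL.
  1: ids {2, 4, 7, 9} → SUM(e.credits)=14
  2: ids {1, 6, 8, 10, 11, 12} → SUM(e.credits)=11
  3: ids {3, 5, 13} → SUM(e.credits)=10

Alice | 14 ; Pia | 11 ; Quinn | 10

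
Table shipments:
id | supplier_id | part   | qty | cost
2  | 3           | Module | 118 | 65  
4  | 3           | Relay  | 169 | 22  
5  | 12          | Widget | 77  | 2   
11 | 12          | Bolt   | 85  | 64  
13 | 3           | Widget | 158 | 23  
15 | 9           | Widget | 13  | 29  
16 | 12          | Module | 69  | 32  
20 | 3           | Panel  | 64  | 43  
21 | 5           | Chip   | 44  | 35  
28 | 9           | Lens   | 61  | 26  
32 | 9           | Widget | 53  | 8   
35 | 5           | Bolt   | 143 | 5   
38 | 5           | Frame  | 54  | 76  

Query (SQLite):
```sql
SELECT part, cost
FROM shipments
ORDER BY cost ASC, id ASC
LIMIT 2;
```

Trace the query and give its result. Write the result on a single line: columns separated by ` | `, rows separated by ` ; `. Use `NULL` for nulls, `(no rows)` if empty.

Sort by cost asc, tiebreak id asc: (2, id=5), (5, id=35), (8, id=32), (22, id=4), (23, id=13) …. Take first 2.

Widget | 2 ; Bolt | 5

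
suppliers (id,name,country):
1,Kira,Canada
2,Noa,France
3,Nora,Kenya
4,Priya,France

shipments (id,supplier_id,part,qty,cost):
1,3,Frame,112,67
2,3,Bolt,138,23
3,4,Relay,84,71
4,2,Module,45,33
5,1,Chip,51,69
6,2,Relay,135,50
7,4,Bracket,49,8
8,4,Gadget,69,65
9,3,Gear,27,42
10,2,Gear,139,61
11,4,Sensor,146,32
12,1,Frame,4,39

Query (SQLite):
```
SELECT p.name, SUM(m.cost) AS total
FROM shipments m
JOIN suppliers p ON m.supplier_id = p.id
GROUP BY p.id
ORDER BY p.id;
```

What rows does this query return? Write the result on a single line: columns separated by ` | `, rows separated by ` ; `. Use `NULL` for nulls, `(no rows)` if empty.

Kira | 108 ; Noa | 144 ; Nora | 132 ; Priya | 176

Join each shipments row to its suppliers via supplier_id.
Group joined rows by suppliers.id; compute SUM(m.cost) per group.
  1: ids {5, 12} → SUM(m.cost)=108
  2: ids {4, 6, 10} → SUM(m.cost)=144
  3: ids {1, 2, 9} → SUM(m.cost)=132
  4: ids {3, 7, 8, 11} → SUM(m.cost)=176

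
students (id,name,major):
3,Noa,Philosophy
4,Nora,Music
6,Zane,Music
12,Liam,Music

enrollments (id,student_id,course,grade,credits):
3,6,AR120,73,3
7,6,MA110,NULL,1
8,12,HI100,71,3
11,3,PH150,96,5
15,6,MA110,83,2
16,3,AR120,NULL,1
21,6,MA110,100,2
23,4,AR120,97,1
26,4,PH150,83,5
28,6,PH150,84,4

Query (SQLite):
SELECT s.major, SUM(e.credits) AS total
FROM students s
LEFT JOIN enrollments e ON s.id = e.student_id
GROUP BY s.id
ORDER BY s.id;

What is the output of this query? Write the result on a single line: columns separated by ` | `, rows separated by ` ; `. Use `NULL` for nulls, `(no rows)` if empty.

Philosophy | 6 ; Music | 6 ; Music | 12 ; Music | 3

LEFT JOIN keeps every students row; unmatched ones get NULL for enrollments columns.
Group by students.id and compute SUM(e.credits). SUM over an all-NULL group is NULL.
  3: ids {11, 16} → SUM(e.credits)=6
  4: ids {23, 26} → SUM(e.credits)=6
  6: ids {3, 7, 15, 21, 28} → SUM(e.credits)=12
  12: ids {8} → SUM(e.credits)=3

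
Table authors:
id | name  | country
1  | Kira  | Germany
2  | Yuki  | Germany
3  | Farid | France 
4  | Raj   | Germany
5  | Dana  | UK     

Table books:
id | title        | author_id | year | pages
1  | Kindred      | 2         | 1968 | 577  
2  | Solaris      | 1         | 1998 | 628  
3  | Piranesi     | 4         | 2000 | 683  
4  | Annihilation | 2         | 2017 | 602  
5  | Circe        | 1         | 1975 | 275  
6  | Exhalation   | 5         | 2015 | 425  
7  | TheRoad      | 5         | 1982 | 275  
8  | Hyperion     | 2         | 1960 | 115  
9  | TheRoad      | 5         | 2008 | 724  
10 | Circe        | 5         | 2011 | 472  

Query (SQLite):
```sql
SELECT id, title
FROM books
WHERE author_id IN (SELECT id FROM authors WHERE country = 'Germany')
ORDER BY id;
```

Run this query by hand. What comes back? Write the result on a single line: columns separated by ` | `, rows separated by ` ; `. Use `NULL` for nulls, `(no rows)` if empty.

1 | Kindred ; 2 | Solaris ; 3 | Piranesi ; 4 | Annihilation ; 5 | Circe ; 8 | Hyperion

Inner query: authors.id where country = 'Germany'.
Outer: keep books rows whose author_id is in that set.
Inner query → {1, 2, 4}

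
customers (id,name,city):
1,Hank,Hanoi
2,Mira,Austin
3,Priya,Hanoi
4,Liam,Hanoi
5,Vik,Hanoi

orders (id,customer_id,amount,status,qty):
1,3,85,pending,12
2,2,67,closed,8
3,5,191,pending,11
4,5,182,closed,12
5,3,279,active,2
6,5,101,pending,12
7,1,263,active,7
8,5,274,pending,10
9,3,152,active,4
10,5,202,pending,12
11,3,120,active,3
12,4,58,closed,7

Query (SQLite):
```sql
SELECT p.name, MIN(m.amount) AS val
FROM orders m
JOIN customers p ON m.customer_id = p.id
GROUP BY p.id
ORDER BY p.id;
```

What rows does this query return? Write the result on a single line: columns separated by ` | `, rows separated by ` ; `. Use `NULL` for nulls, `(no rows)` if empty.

Join each orders row to its customers via customer_id.
Group joined rows by customers.id; compute MIN(m.amount) per group.
  1: ids {7} → MIN(m.amount)=263
  2: ids {2} → MIN(m.amount)=67
  3: ids {1, 5, 9, 11} → MIN(m.amount)=85
  4: ids {12} → MIN(m.amount)=58
  5: ids {3, 4, 6, 8, 10} → MIN(m.amount)=101

Hank | 263 ; Mira | 67 ; Priya | 85 ; Liam | 58 ; Vik | 101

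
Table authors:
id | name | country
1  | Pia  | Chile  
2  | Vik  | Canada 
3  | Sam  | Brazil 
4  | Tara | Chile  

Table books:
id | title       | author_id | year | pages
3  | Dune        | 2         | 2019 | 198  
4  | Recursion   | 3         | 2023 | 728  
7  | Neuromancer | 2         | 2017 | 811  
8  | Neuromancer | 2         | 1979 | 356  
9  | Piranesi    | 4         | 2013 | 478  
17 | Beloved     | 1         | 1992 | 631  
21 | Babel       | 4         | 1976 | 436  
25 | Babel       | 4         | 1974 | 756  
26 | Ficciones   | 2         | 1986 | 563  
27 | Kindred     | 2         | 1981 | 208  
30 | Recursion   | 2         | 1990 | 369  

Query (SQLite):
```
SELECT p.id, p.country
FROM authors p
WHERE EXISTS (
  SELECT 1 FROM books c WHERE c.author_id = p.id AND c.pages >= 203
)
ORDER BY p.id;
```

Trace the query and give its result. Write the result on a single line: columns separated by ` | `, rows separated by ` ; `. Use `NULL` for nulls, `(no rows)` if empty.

1 | Chile ; 2 | Canada ; 3 | Brazil ; 4 | Chile

For each authors row, check whether any books with matching author_id has pages >= 203.
Keep rows where that is true.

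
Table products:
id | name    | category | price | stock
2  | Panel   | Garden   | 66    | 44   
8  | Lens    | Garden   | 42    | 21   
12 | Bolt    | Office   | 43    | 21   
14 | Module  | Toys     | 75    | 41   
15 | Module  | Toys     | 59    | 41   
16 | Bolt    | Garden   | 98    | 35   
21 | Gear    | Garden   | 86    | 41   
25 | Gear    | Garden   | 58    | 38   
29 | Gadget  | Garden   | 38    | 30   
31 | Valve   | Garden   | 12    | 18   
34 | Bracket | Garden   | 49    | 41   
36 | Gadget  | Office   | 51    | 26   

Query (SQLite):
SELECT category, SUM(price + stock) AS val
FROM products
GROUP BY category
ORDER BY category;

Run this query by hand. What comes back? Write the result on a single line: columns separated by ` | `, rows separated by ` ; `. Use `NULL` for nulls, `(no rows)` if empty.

Garden | 717 ; Office | 141 ; Toys | 216

For each row compute price + stock.
Group by category; take SUM of the expression per group.
  Garden: ids {2, 8, 16, 21, 25, 29, 31, 34} → SUM(price + stock)=717
  Office: ids {12, 36} → SUM(price + stock)=141
  Toys: ids {14, 15} → SUM(price + stock)=216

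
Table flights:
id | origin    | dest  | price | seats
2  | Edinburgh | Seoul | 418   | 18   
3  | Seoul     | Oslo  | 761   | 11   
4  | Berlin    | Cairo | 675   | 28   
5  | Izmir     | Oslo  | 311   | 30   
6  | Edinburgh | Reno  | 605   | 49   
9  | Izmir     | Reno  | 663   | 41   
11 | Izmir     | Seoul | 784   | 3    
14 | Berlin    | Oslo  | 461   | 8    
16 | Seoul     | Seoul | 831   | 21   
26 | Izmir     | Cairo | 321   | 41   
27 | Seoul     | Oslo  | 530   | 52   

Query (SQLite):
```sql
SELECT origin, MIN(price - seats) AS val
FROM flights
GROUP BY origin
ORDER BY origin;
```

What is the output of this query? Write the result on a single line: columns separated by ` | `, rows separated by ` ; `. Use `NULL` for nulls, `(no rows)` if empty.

For each row compute price - seats.
Group by origin; take MIN of the expression per group.
  Berlin: ids {4, 14} → MIN(price - seats)=453
  Edinburgh: ids {2, 6} → MIN(price - seats)=400
  Izmir: ids {5, 9, 11, 26} → MIN(price - seats)=280
  Seoul: ids {3, 16, 27} → MIN(price - seats)=478

Berlin | 453 ; Edinburgh | 400 ; Izmir | 280 ; Seoul | 478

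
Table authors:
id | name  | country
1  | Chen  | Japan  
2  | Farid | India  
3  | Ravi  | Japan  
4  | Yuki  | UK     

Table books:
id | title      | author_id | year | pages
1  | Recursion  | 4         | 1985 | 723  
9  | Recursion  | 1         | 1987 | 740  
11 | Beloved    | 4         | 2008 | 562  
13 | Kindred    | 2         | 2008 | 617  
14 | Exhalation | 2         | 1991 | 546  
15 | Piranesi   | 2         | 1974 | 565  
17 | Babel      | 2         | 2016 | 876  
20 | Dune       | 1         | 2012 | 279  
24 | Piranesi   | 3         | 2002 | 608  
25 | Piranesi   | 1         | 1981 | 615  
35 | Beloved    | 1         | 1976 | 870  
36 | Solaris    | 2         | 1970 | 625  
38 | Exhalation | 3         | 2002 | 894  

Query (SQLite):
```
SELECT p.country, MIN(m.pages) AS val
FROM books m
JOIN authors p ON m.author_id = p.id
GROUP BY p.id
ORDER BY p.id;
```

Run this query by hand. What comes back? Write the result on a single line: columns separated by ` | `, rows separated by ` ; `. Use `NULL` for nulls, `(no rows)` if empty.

Join each books row to its authors via author_id.
Group joined rows by authors.id; compute MIN(m.pages) per group.
  1: ids {9, 20, 25, 35} → MIN(m.pages)=279
  2: ids {13, 14, 15, 17, 36} → MIN(m.pages)=546
  3: ids {24, 38} → MIN(m.pages)=608
  4: ids {1, 11} → MIN(m.pages)=562

Japan | 279 ; India | 546 ; Japan | 608 ; UK | 562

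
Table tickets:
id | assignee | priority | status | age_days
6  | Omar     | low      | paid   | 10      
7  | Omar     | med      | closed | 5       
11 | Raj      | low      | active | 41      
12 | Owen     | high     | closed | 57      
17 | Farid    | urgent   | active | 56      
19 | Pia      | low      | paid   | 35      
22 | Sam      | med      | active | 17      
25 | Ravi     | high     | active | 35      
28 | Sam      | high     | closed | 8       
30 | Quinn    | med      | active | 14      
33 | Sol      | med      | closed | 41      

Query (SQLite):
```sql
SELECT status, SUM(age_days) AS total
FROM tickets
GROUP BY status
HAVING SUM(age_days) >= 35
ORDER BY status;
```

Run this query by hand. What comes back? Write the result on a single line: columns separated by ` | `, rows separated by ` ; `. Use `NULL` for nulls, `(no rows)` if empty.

Partition tickets by status; compute SUM(age_days) within each group.
HAVING: keep groups where SUM(age_days) >= 35.
  active: ids {11, 17, 22, 25, 30} → SUM(age_days)=163
  closed: ids {7, 12, 28, 33} → SUM(age_days)=111
  paid: ids {6, 19} → SUM(age_days)=45

active | 163 ; closed | 111 ; paid | 45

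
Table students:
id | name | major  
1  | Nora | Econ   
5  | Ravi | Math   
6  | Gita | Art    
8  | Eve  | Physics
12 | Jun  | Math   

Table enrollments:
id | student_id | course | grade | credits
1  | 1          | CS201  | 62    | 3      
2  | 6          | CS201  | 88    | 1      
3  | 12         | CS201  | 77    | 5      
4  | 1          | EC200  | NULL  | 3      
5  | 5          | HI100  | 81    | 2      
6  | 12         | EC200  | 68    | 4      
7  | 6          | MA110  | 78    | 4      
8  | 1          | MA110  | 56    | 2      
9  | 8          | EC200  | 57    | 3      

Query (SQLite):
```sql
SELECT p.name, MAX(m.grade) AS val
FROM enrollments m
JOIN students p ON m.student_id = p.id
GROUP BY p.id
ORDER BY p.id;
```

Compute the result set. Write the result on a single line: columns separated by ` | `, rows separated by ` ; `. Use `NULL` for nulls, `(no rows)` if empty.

Join each enrollments row to its students via student_id.
Group joined rows by students.id; compute MAX(m.grade) per group.
  1: ids {1, 4, 8} → MAX(m.grade)=62
  5: ids {5} → MAX(m.grade)=81
  6: ids {2, 7} → MAX(m.grade)=88
  8: ids {9} → MAX(m.grade)=57
  12: ids {3, 6} → MAX(m.grade)=77

Nora | 62 ; Ravi | 81 ; Gita | 88 ; Eve | 57 ; Jun | 77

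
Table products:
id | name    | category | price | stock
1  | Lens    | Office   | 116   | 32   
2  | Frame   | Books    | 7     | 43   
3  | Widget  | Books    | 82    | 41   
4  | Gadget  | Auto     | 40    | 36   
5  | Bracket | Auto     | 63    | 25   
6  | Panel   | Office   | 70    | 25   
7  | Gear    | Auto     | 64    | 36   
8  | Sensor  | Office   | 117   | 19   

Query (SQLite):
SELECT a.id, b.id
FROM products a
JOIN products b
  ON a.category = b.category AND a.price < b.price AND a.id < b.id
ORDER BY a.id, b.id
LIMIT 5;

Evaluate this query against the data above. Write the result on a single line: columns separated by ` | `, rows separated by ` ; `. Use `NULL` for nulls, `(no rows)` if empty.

Pairs (a,b) with same category, a.price < b.price, a.id < b.id.
category groups: Auto:{4,5,7} Books:{2,3} Office:{1,6,8}
Ordered by (a.id, b.id); first 5.

1 | 8 ; 2 | 3 ; 4 | 5 ; 4 | 7 ; 5 | 7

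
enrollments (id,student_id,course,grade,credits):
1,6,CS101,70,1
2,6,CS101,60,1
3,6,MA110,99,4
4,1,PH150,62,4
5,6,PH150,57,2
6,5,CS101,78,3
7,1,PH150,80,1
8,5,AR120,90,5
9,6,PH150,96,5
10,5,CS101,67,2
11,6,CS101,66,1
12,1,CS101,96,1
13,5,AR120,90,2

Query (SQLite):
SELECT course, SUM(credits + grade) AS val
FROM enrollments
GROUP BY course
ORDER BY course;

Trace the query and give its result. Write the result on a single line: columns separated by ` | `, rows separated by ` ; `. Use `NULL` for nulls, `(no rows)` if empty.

For each row compute credits + grade.
Group by course; take SUM of the expression per group.
  AR120: ids {8, 13} → SUM(credits + grade)=187
  CS101: ids {1, 2, 6, 10, 11, 12} → SUM(credits + grade)=446
  MA110: ids {3} → SUM(credits + grade)=103
  PH150: ids {4, 5, 7, 9} → SUM(credits + grade)=307

AR120 | 187 ; CS101 | 446 ; MA110 | 103 ; PH150 | 307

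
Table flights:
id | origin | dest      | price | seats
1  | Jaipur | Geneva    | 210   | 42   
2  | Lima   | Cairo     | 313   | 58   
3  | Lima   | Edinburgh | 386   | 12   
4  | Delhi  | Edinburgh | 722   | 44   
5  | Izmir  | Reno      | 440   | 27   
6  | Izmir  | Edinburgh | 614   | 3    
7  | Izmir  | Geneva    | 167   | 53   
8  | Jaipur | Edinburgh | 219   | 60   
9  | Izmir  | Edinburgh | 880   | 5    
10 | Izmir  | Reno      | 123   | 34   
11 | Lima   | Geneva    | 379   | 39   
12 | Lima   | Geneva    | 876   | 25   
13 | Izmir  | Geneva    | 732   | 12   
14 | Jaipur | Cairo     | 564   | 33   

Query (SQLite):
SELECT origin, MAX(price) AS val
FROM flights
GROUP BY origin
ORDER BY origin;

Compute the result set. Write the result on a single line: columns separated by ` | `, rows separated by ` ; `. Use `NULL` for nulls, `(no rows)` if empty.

Delhi | 722 ; Izmir | 880 ; Jaipur | 564 ; Lima | 876

Partition flights by origin; compute MAX(price) within each group.
  Delhi: ids {4} → MAX(price)=722
  Izmir: ids {5, 6, 7, 9, 10, 13} → MAX(price)=880
  Jaipur: ids {1, 8, 14} → MAX(price)=564
  Lima: ids {2, 3, 11, 12} → MAX(price)=876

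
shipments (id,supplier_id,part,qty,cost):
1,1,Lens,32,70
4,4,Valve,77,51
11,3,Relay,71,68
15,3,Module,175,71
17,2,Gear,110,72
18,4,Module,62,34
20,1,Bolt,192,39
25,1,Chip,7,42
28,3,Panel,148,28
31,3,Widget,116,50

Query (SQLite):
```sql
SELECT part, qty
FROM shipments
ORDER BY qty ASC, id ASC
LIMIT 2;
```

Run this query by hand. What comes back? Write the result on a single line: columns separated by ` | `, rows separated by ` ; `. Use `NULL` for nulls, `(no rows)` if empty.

Sort by qty asc, tiebreak id asc: (7, id=25), (32, id=1), (62, id=18), (71, id=11), (77, id=4) …. Take first 2.

Chip | 7 ; Lens | 32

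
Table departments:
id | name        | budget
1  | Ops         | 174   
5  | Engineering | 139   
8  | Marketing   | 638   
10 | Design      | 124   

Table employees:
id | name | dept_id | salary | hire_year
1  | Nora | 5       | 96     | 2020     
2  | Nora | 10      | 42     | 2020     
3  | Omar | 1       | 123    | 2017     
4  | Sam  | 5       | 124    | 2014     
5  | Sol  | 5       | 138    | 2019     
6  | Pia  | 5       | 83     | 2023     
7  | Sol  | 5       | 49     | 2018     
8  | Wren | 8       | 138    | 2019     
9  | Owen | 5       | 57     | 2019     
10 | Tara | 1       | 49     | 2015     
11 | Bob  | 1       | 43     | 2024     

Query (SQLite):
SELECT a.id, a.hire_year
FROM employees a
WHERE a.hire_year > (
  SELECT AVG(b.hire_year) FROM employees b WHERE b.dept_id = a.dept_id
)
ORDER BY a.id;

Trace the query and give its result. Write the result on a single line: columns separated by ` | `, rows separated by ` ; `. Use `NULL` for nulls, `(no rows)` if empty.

For each employees row a, compute AVG(hire_year) over rows sharing a.dept_id.
Keep row a if a.hire_year > that per-group AVG.
  dept_id=1: AVG(hire_year) = 2018.666667
  dept_id=5: AVG(hire_year) = 2018.833333
  dept_id=8: AVG(hire_year) = 2019.0
  dept_id=10: AVG(hire_year) = 2020.0

1 | 2020 ; 5 | 2019 ; 6 | 2023 ; 9 | 2019 ; 11 | 2024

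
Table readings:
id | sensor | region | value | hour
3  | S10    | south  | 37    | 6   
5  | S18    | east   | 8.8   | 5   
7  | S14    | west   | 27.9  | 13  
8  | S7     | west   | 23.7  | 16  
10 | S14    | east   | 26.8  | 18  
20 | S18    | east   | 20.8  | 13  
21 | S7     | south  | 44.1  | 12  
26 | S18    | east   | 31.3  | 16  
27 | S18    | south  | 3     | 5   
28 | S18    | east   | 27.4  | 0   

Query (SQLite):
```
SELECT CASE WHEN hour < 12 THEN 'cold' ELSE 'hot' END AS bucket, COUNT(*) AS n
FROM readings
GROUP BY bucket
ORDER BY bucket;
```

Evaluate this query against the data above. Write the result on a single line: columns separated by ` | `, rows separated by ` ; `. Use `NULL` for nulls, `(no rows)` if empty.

Bucket rows by hour < 12 → 'cold' else 'hot'; count each bucket.

cold | 4 ; hot | 6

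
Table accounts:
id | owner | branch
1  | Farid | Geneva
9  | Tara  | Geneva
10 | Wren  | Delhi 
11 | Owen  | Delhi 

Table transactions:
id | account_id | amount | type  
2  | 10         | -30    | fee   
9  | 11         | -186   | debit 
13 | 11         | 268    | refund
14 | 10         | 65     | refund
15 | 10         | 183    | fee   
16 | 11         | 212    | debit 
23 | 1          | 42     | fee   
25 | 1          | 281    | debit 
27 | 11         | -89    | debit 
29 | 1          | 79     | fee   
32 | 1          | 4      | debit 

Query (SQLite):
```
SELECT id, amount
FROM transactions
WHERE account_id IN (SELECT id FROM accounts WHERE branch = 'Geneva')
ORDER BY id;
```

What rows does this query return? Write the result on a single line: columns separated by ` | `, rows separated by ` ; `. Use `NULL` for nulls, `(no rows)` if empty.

Inner query: accounts.id where branch = 'Geneva'.
Outer: keep transactions rows whose account_id is in that set.
Inner query → {1, 9}

23 | 42 ; 25 | 281 ; 29 | 79 ; 32 | 4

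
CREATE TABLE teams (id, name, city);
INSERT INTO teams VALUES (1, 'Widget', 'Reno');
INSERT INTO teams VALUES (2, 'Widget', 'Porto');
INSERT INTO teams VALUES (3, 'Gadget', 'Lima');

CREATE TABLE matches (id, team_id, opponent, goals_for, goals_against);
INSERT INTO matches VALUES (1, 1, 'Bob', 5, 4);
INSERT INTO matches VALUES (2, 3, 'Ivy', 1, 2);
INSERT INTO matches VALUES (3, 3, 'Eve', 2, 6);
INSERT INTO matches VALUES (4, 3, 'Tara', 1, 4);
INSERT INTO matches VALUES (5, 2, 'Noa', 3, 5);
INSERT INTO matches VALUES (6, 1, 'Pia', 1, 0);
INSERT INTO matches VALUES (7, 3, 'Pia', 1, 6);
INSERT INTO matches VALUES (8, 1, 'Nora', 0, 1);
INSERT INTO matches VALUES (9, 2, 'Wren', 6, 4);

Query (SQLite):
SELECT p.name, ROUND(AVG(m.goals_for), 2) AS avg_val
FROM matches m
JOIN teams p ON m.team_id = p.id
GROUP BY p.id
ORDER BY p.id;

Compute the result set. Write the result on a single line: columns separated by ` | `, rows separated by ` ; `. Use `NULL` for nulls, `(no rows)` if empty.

Widget | 2 ; Widget | 4.5 ; Gadget | 1.25

Join each matches row to its teams via team_id.
Group joined rows by teams.id; compute ROUND(AVG(m.goals_for), 2) per group.
  1: ids {1, 6, 8} → ROUND(AVG(m.goals_for), 2)=2
  2: ids {5, 9} → ROUND(AVG(m.goals_for), 2)=4.5
  3: ids {2, 3, 4, 7} → ROUND(AVG(m.goals_for), 2)=1.25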